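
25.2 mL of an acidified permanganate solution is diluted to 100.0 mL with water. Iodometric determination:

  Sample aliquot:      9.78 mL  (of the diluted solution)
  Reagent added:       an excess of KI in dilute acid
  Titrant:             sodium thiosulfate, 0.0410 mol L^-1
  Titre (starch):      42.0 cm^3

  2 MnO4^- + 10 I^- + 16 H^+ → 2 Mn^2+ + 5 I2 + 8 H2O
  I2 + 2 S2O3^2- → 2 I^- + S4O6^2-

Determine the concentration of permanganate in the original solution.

0.140 mol/L

n(S2O3^2-) = 0.0420 × 0.0410 = 1.72 × 10^-3 mol
n(I2) = n(S2O3^2-)/2 = 8.61 × 10^-4 mol
From the 2:5 ratio, n(MnO4^-) in the aliquot = 2/5 × 8.61 × 10^-4 = 3.44 × 10^-4 mol
[MnO4^-]_dilute = 3.44 × 10^-4 / 0.00978 = 0.0352 mol/L
[MnO4^-]_original = 0.0352 × 100.0/25.2 = 0.140 mol/L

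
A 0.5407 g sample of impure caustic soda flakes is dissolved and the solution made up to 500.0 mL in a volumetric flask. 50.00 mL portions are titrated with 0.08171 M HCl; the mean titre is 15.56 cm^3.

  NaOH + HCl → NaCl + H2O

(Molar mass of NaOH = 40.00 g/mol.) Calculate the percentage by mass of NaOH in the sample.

n(HCl) per titration = 0.01556 × 0.08171 = 1.271 × 10^-3 mol
n(NaOH) in each aliquot = 1.271 × 10^-3 mol (1:1 ratio)
n(NaOH) in the whole flask = 1.271 × 10^-3 × 500.0/50.00 = 0.01271 mol
mass of NaOH = 0.01271 × 40.00 = 0.5086 g
% NaOH = 0.5086 / 0.5407 × 100 = 94.06 %

94.06 %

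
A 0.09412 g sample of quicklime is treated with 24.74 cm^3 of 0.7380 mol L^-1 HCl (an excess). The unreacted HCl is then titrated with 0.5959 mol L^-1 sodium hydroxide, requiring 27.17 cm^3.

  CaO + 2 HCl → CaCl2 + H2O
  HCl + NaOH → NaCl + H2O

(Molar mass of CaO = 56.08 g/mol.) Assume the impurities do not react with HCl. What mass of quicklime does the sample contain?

n(HCl) added = 0.02474 × 0.7380 = 0.01826 mol
n(NaOH) used in back-titration = 0.02717 × 0.5959 = 0.01619 mol
n(HCl) left over = 0.01619 mol (1:1 ratio)
n(HCl) consumed by analyte = 0.01826 − 0.01619 = 2.068 × 10^-3 mol
From the 1:2 ratio, n(CaO) = 1/2 × 2.068 × 10^-3 = 1.034 × 10^-3 mol
mass of CaO = 1.034 × 10^-3 × 56.08 = 0.05797 g

0.05797 g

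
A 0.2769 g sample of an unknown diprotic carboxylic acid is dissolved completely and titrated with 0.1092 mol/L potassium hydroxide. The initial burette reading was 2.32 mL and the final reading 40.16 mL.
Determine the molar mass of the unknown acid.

n(KOH) = 0.03784 L × 0.1092 mol/L = 4.132 × 10^-3 mol
From the 1:2 ratio, n(H2A) = 1/2 × 4.132 × 10^-3 = 2.066 × 10^-3 mol
M = m / n = 0.2769 g / 2.066 × 10^-3 mol = 134.0 g/mol

134.0 g/mol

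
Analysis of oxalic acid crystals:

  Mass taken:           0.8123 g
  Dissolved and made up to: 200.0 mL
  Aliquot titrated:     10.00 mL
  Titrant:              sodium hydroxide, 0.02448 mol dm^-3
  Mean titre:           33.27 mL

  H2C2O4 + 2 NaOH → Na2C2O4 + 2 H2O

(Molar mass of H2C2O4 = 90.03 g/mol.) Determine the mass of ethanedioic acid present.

n(NaOH) per titration = 0.03327 × 0.02448 = 8.144 × 10^-4 mol
From the 1:2 ratio, n(H2C2O4) in each aliquot = 1/2 × 8.144 × 10^-4 = 4.072 × 10^-4 mol
n(H2C2O4) in the whole flask = 4.072 × 10^-4 × 200.0/10.00 = 8.144 × 10^-3 mol
mass of H2C2O4 = 8.144 × 10^-3 × 90.03 = 0.7332 g

0.7332 g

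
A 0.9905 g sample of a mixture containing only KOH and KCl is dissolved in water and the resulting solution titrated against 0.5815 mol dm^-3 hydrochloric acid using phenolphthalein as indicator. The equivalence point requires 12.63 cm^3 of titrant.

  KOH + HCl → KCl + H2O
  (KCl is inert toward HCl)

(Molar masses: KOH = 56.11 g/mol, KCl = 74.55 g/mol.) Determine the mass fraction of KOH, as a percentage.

n(HCl) = 0.01263 × 0.5815 = 7.344 × 10^-3 mol
Let x = n(KOH), y = n(KCl).
Titrant: 1x = 7.344 × 10^-3;  mass: 56.11x + 74.55y = 0.9905
Solving, x = 7.344 × 10^-3 mol, y = 7.759 × 10^-3 mol
mass of KOH = 7.344 × 10^-3 × 56.11 = 0.4121 g
% KOH = 0.4121 / 0.9905 × 100 = 41.60 %

41.60 %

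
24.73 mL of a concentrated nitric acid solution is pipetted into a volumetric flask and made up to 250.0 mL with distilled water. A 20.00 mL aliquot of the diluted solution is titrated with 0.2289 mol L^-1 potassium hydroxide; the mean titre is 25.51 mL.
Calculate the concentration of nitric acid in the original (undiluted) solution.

HNO3 + KOH → KNO3 + H2O
n(KOH) = 0.02551 × 0.2289 = 5.839 × 10^-3 mol
n(HNO3) in the aliquot = 5.839 × 10^-3 mol (1:1 ratio)
[HNO3]_dilute = 5.839 × 10^-3 / 0.02000 = 0.2920 mol/L
Dilution factor = 250.0 / 24.73 = 10.11
[HNO3]_stock = 0.2920 × 10.11 = 2.951 mol/L

2.951 mol/L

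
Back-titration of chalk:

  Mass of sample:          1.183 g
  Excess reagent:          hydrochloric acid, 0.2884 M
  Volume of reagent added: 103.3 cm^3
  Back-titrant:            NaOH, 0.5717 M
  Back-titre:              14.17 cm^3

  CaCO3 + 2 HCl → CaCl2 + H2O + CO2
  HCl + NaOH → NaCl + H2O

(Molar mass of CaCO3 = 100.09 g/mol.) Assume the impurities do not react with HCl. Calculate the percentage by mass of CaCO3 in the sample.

91.76 %

n(HCl) added = 0.1033 × 0.2884 = 0.02979 mol
n(NaOH) used in back-titration = 0.01417 × 0.5717 = 8.101 × 10^-3 mol
n(HCl) left over = 8.101 × 10^-3 mol (1:1 ratio)
n(HCl) consumed by analyte = 0.02979 − 8.101 × 10^-3 = 0.02169 mol
From the 1:2 ratio, n(CaCO3) = 1/2 × 0.02169 = 0.01085 mol
mass of CaCO3 = 0.01085 × 100.09 = 1.086 g
% CaCO3 = 1.086 / 1.183 × 100 = 91.76 %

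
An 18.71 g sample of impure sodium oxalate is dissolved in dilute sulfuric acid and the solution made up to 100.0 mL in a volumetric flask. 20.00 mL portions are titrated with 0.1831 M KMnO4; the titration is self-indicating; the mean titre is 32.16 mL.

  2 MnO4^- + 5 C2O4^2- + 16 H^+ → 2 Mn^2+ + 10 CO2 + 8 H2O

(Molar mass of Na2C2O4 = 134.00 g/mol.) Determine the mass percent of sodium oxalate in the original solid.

52.72 %

n(KMnO4) per titration = 0.03216 × 0.1831 = 5.888 × 10^-3 mol
From the 5:2 ratio, n(Na2C2O4) in each aliquot = 5/2 × 5.888 × 10^-3 = 0.01472 mol
n(Na2C2O4) in the whole flask = 0.01472 × 100.0/20.00 = 0.07361 mol
mass of Na2C2O4 = 0.07361 × 134.00 = 9.863 g
% Na2C2O4 = 9.863 / 18.71 × 100 = 52.72 %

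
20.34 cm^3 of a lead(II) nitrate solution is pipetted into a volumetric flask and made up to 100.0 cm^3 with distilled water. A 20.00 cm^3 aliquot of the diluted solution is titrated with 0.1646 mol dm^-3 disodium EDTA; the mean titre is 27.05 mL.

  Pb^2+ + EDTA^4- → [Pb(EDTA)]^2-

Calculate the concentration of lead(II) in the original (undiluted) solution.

n(EDTA) = 0.02705 × 0.1646 = 4.452 × 10^-3 mol
n(Pb2+) in the aliquot = 4.452 × 10^-3 mol (1:1 ratio)
[Pb2+]_dilute = 4.452 × 10^-3 / 0.02000 = 0.2226 mol/L
Dilution factor = 100.0 / 20.34 = 4.916
[Pb2+]_stock = 0.2226 × 4.916 = 1.095 mol/L

1.095 mol/L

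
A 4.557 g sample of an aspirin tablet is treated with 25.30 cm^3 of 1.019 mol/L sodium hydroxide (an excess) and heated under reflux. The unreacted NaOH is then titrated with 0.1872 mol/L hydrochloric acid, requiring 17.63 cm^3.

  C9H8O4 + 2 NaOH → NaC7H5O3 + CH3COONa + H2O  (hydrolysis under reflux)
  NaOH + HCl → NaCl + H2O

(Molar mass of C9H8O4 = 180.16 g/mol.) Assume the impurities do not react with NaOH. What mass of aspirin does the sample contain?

2.025 g

n(NaOH) added = 0.02530 × 1.019 = 0.02578 mol
n(HCl) used in back-titration = 0.01763 × 0.1872 = 3.300 × 10^-3 mol
n(NaOH) left over = 3.300 × 10^-3 mol (1:1 ratio)
n(NaOH) consumed by analyte = 0.02578 − 3.300 × 10^-3 = 0.02248 mol
From the 1:2 ratio, n(C9H8O4) = 1/2 × 0.02248 = 0.01124 mol
mass of C9H8O4 = 0.01124 × 180.16 = 2.025 g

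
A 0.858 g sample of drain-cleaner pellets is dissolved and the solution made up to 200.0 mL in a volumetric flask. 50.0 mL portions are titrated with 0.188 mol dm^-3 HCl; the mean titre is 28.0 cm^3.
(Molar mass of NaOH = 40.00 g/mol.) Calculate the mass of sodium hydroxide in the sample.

0.842 g

NaOH + HCl → NaCl + H2O
n(HCl) per titration = 0.0280 × 0.188 = 5.26 × 10^-3 mol
n(NaOH) in each aliquot = 5.26 × 10^-3 mol (1:1 ratio)
n(NaOH) in the whole flask = 5.26 × 10^-3 × 200.0/50.0 = 0.0211 mol
mass of NaOH = 0.0211 × 40.00 = 0.842 g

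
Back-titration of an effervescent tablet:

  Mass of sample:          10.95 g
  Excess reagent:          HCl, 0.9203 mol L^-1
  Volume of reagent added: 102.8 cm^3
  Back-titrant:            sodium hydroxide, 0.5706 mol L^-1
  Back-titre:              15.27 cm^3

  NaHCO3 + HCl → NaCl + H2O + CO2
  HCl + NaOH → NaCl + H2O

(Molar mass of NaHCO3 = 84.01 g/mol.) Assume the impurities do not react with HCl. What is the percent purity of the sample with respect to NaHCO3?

n(HCl) added = 0.1028 × 0.9203 = 0.09461 mol
n(NaOH) used in back-titration = 0.01527 × 0.5706 = 8.713 × 10^-3 mol
n(HCl) left over = 8.713 × 10^-3 mol (1:1 ratio)
n(HCl) consumed by analyte = 0.09461 − 8.713 × 10^-3 = 0.08589 mol
n(NaHCO3) = 0.08589 mol (1:1 ratio)
mass of NaHCO3 = 0.08589 × 84.01 = 7.216 g
% NaHCO3 = 7.216 / 10.95 × 100 = 65.90 %

65.90 %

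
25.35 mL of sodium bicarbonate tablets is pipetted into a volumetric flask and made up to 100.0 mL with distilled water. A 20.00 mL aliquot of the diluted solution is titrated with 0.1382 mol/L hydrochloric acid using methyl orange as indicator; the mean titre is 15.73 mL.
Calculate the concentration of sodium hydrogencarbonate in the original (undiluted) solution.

0.4288 mol/L

NaHCO3 + HCl → NaCl + H2O + CO2
n(HCl) = 0.01573 × 0.1382 = 2.174 × 10^-3 mol
n(NaHCO3) in the aliquot = 2.174 × 10^-3 mol (1:1 ratio)
[NaHCO3]_dilute = 2.174 × 10^-3 / 0.02000 = 0.1087 mol/L
Dilution factor = 100.0 / 25.35 = 3.945
[NaHCO3]_stock = 0.1087 × 3.945 = 0.4288 mol/L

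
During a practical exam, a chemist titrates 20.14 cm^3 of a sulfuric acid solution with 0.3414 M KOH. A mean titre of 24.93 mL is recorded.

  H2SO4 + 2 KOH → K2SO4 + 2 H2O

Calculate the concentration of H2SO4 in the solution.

n(KOH) = 0.02493 L × 0.3414 mol/L = 8.511 × 10^-3 mol
From the 1:2 mole ratio, n(H2SO4) = 1/2 × 8.511 × 10^-3 = 4.256 × 10^-3 mol
[H2SO4] = 4.256 × 10^-3 mol / 0.02014 L = 0.2113 mol/L

0.2113 M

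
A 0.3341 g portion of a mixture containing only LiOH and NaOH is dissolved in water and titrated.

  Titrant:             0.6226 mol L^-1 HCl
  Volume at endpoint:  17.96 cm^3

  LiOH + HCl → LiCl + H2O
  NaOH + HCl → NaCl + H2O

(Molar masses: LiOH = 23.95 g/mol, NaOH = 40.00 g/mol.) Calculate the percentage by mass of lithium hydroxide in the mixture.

50.55 %

n(HCl) = 0.01796 × 0.6226 = 0.01118 mol
Let x = n(LiOH), y = n(NaOH).
Titrant: 1x + 1y = 0.01118;  mass: 23.95x + 40.00y = 0.3341
Solving, x = 7.051 × 10^-3 mol, y = 4.130 × 10^-3 mol
mass of LiOH = 7.051 × 10^-3 × 23.95 = 0.1689 g
% LiOH = 0.1689 / 0.3341 × 100 = 50.55 %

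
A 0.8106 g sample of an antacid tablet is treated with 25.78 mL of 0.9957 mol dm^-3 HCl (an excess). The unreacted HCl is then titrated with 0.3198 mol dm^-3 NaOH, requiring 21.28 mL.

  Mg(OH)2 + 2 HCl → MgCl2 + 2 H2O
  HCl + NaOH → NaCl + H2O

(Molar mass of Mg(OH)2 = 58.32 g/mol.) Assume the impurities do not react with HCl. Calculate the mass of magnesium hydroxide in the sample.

n(HCl) added = 0.02578 × 0.9957 = 0.02567 mol
n(NaOH) used in back-titration = 0.02128 × 0.3198 = 6.805 × 10^-3 mol
n(HCl) left over = 6.805 × 10^-3 mol (1:1 ratio)
n(HCl) consumed by analyte = 0.02567 − 6.805 × 10^-3 = 0.01886 mol
From the 1:2 ratio, n(Mg(OH)2) = 1/2 × 0.01886 = 9.432 × 10^-3 mol
mass of Mg(OH)2 = 9.432 × 10^-3 × 58.32 = 0.5501 g

0.5501 g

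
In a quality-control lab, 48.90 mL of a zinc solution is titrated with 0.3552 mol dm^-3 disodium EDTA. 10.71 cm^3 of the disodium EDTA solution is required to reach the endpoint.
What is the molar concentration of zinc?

Zn^2+ + EDTA^4- → [Zn(EDTA)]^2-
n(EDTA) = 0.01071 L × 0.3552 mol/L = 3.804 × 10^-3 mol
n(Zn2+) = 3.804 × 10^-3 mol (1:1 mole ratio)
[Zn2+] = 3.804 × 10^-3 mol / 0.04890 L = 0.07780 mol/L

0.07780 mol/L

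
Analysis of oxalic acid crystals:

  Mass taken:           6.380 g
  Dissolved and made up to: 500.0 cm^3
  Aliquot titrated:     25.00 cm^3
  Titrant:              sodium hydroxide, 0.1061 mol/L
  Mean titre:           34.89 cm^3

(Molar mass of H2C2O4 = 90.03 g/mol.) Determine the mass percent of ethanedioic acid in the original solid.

52.24 %

H2C2O4 + 2 NaOH → Na2C2O4 + 2 H2O
n(NaOH) per titration = 0.03489 × 0.1061 = 3.702 × 10^-3 mol
From the 1:2 ratio, n(H2C2O4) in each aliquot = 1/2 × 3.702 × 10^-3 = 1.851 × 10^-3 mol
n(H2C2O4) in the whole flask = 1.851 × 10^-3 × 500.0/25.00 = 0.03702 mol
mass of H2C2O4 = 0.03702 × 90.03 = 3.333 g
% H2C2O4 = 3.333 / 6.380 × 100 = 52.24 %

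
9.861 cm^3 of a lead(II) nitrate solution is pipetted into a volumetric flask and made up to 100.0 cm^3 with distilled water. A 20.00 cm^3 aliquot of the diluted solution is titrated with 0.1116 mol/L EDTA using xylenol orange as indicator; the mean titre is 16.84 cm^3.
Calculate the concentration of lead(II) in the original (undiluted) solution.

Pb^2+ + EDTA^4- → [Pb(EDTA)]^2-
n(EDTA) = 0.01684 × 0.1116 = 1.879 × 10^-3 mol
n(Pb2+) in the aliquot = 1.879 × 10^-3 mol (1:1 ratio)
[Pb2+]_dilute = 1.879 × 10^-3 / 0.02000 = 0.09397 mol/L
Dilution factor = 100.0 / 9.861 = 10.14
[Pb2+]_stock = 0.09397 × 10.14 = 0.9529 mol/L

0.9529 mol/L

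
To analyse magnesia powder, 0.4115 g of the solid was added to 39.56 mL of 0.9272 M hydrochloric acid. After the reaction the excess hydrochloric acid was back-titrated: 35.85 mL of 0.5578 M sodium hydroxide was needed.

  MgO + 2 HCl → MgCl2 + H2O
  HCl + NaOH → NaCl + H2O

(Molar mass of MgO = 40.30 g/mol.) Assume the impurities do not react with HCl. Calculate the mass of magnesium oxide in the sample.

0.3362 g

n(HCl) added = 0.03956 × 0.9272 = 0.03668 mol
n(NaOH) used in back-titration = 0.03585 × 0.5578 = 0.02000 mol
n(HCl) left over = 0.02000 mol (1:1 ratio)
n(HCl) consumed by analyte = 0.03668 − 0.02000 = 0.01668 mol
From the 1:2 ratio, n(MgO) = 1/2 × 0.01668 = 8.341 × 10^-3 mol
mass of MgO = 8.341 × 10^-3 × 40.30 = 0.3362 g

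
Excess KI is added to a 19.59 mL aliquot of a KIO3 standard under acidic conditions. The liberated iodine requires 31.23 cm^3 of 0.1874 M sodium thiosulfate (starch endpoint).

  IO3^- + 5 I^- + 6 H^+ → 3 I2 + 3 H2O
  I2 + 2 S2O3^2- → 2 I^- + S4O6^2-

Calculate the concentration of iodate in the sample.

0.04979 M

n(S2O3^2-) = 0.03123 × 0.1874 = 5.853 × 10^-3 mol
n(I2) = n(S2O3^2-)/2 = 2.926 × 10^-3 mol
From the 1:3 ratio, n(IO3^-) in the aliquot = 1/3 × 2.926 × 10^-3 = 9.754 × 10^-4 mol
[IO3^-] = 9.754 × 10^-4 / 0.01959 = 0.04979 mol/L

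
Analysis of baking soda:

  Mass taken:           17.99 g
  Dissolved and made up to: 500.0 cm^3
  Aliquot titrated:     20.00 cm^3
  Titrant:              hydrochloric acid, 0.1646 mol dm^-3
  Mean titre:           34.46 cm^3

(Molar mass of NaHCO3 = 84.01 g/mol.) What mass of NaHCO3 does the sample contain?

11.91 g

NaHCO3 + HCl → NaCl + H2O + CO2
n(HCl) per titration = 0.03446 × 0.1646 = 5.672 × 10^-3 mol
n(NaHCO3) in each aliquot = 5.672 × 10^-3 mol (1:1 ratio)
n(NaHCO3) in the whole flask = 5.672 × 10^-3 × 500.0/20.00 = 0.1418 mol
mass of NaHCO3 = 0.1418 × 84.01 = 11.91 g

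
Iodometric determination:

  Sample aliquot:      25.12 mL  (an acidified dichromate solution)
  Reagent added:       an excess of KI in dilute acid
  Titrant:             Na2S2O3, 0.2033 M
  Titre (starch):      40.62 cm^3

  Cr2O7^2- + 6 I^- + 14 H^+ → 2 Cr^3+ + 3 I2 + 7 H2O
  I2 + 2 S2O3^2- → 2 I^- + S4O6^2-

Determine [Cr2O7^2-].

n(S2O3^2-) = 0.04062 × 0.2033 = 8.258 × 10^-3 mol
n(I2) = n(S2O3^2-)/2 = 4.129 × 10^-3 mol
From the 1:3 ratio, n(Cr2O7^2-) in the aliquot = 1/3 × 4.129 × 10^-3 = 1.376 × 10^-3 mol
[Cr2O7^2-] = 1.376 × 10^-3 / 0.02512 = 0.05479 mol/L

0.05479 M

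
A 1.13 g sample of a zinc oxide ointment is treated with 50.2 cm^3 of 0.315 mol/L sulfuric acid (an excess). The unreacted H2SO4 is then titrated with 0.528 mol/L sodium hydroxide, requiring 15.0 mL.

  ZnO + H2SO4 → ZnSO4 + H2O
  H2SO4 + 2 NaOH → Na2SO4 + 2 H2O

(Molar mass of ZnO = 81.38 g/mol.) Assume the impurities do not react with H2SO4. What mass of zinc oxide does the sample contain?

n(H2SO4) added = 0.0502 × 0.315 = 0.0158 mol
n(NaOH) used in back-titration = 0.0150 × 0.528 = 7.92 × 10^-3 mol
From the 1:2 ratio, n(H2SO4) left over = 1/2 × 7.92 × 10^-3 = 3.96 × 10^-3 mol
n(H2SO4) consumed by analyte = 0.0158 − 3.96 × 10^-3 = 0.0119 mol
n(ZnO) = 0.0119 mol (1:1 ratio)
mass of ZnO = 0.0119 × 81.38 = 0.965 g

0.965 g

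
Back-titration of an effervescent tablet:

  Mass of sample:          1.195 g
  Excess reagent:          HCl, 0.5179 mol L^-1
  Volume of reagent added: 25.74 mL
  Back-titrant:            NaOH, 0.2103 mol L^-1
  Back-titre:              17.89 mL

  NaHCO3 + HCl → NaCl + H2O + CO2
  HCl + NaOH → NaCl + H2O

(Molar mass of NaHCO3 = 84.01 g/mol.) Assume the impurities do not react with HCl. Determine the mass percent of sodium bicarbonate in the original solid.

67.27 %

n(HCl) added = 0.02574 × 0.5179 = 0.01333 mol
n(NaOH) used in back-titration = 0.01789 × 0.2103 = 3.762 × 10^-3 mol
n(HCl) left over = 3.762 × 10^-3 mol (1:1 ratio)
n(HCl) consumed by analyte = 0.01333 − 3.762 × 10^-3 = 9.568 × 10^-3 mol
n(NaHCO3) = 9.568 × 10^-3 mol (1:1 ratio)
mass of NaHCO3 = 9.568 × 10^-3 × 84.01 = 0.8038 g
% NaHCO3 = 0.8038 / 1.195 × 100 = 67.27 %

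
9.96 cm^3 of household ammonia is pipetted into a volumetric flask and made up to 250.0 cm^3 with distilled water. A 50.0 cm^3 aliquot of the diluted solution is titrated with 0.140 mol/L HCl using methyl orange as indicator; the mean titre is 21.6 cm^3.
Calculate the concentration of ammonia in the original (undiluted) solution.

1.52 mol/L

NH3 + HCl → NH4Cl
n(HCl) = 0.0216 × 0.140 = 3.02 × 10^-3 mol
n(NH3) in the aliquot = 3.02 × 10^-3 mol (1:1 ratio)
[NH3]_dilute = 3.02 × 10^-3 / 0.0500 = 0.0605 mol/L
Dilution factor = 250.0 / 9.96 = 25.10
[NH3]_stock = 0.0605 × 25.10 = 1.52 mol/L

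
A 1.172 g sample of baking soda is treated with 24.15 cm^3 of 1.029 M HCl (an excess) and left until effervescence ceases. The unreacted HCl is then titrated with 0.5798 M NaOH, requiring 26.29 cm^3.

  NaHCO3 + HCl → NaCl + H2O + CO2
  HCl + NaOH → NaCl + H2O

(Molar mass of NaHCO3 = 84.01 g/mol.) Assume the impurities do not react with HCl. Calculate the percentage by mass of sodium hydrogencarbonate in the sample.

68.87 %

n(HCl) added = 0.02415 × 1.029 = 0.02485 mol
n(NaOH) used in back-titration = 0.02629 × 0.5798 = 0.01524 mol
n(HCl) left over = 0.01524 mol (1:1 ratio)
n(HCl) consumed by analyte = 0.02485 − 0.01524 = 9.607 × 10^-3 mol
n(NaHCO3) = 9.607 × 10^-3 mol (1:1 ratio)
mass of NaHCO3 = 9.607 × 10^-3 × 84.01 = 0.8071 g
% NaHCO3 = 0.8071 / 1.172 × 100 = 68.87 %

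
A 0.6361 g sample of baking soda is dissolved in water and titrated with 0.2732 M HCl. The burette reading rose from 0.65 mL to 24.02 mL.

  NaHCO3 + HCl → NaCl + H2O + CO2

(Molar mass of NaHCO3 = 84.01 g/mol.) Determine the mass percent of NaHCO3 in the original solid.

84.32 %

n(HCl) = 0.02337 L × 0.2732 mol/L = 6.385 × 10^-3 mol
n(NaHCO3) = 6.385 × 10^-3 mol (1:1 ratio)
mass of NaHCO3 = 6.385 × 10^-3 × 84.01 g/mol = 0.5364 g
% NaHCO3 = 0.5364 / 0.6361 × 100 = 84.32 %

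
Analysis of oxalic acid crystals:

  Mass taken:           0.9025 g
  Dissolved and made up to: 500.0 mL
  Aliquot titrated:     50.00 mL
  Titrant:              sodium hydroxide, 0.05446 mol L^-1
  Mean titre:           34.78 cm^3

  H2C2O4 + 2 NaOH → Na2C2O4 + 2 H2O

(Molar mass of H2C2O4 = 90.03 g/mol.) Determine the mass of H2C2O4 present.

0.8526 g

n(NaOH) per titration = 0.03478 × 0.05446 = 1.894 × 10^-3 mol
From the 1:2 ratio, n(H2C2O4) in each aliquot = 1/2 × 1.894 × 10^-3 = 9.471 × 10^-4 mol
n(H2C2O4) in the whole flask = 9.471 × 10^-4 × 500.0/50.00 = 9.471 × 10^-3 mol
mass of H2C2O4 = 9.471 × 10^-3 × 90.03 = 0.8526 g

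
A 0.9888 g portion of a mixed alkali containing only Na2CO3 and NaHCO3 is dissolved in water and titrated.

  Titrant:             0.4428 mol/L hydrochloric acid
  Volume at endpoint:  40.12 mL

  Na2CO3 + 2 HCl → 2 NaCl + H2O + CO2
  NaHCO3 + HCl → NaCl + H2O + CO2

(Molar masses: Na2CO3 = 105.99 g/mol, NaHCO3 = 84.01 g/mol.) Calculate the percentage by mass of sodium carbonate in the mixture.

n(HCl) = 0.04012 × 0.4428 = 0.01777 mol
Let x = n(Na2CO3), y = n(NaHCO3).
Titrant: 2x + 1y = 0.01777;  mass: 105.99x + 84.01y = 0.9888
Solving, x = 8.119 × 10^-3 mol, y = 1.526 × 10^-3 mol
mass of Na2CO3 = 8.119 × 10^-3 × 105.99 = 0.8606 g
% Na2CO3 = 0.8606 / 0.9888 × 100 = 87.03 %

87.03 %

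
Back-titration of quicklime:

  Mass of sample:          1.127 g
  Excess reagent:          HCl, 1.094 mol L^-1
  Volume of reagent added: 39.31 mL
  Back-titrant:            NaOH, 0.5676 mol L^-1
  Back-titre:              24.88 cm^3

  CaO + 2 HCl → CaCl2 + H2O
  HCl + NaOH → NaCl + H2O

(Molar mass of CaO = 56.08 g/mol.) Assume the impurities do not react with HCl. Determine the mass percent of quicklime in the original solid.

71.86 %

n(HCl) added = 0.03931 × 1.094 = 0.04301 mol
n(NaOH) used in back-titration = 0.02488 × 0.5676 = 0.01412 mol
n(HCl) left over = 0.01412 mol (1:1 ratio)
n(HCl) consumed by analyte = 0.04301 − 0.01412 = 0.02888 mol
From the 1:2 ratio, n(CaO) = 1/2 × 0.02888 = 0.01444 mol
mass of CaO = 0.01444 × 56.08 = 0.8099 g
% CaO = 0.8099 / 1.127 × 100 = 71.86 %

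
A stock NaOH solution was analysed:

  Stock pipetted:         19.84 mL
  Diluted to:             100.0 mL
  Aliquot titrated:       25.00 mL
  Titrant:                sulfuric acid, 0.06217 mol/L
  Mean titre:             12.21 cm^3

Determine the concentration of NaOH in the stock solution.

2 NaOH + H2SO4 → Na2SO4 + 2 H2O
n(H2SO4) = 0.01221 × 0.06217 = 7.591 × 10^-4 mol
From the 2:1 ratio, n(NaOH) in the aliquot = 2/1 × 7.591 × 10^-4 = 1.518 × 10^-3 mol
[NaOH]_dilute = 1.518 × 10^-3 / 0.02500 = 0.06073 mol/L
Dilution factor = 100.0 / 19.84 = 5.040
[NaOH]_stock = 0.06073 × 5.040 = 0.3061 mol/L

0.3061 mol/L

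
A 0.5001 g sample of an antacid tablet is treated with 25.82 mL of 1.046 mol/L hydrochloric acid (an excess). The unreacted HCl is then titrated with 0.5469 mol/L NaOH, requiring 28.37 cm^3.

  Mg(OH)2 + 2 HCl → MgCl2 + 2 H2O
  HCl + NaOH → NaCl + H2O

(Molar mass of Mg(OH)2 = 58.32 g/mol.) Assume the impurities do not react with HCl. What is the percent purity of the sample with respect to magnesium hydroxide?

n(HCl) added = 0.02582 × 1.046 = 0.02701 mol
n(NaOH) used in back-titration = 0.02837 × 0.5469 = 0.01552 mol
n(HCl) left over = 0.01552 mol (1:1 ratio)
n(HCl) consumed by analyte = 0.02701 − 0.01552 = 0.01149 mol
From the 1:2 ratio, n(Mg(OH)2) = 1/2 × 0.01149 = 5.746 × 10^-3 mol
mass of Mg(OH)2 = 5.746 × 10^-3 × 58.32 = 0.3351 g
% Mg(OH)2 = 0.3351 / 0.5001 × 100 = 67.01 %

67.01 %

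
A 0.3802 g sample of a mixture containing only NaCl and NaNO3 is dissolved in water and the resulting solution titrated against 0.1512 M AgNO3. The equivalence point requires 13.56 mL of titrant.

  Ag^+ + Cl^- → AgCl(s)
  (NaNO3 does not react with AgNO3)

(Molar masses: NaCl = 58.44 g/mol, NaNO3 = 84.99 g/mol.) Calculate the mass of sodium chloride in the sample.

0.1198 g

n(AgNO3) = 0.01356 × 0.1512 = 2.050 × 10^-3 mol
Let x = n(NaCl), y = n(NaNO3).
Titrant: 1x = 2.050 × 10^-3;  mass: 58.44x + 84.99y = 0.3802
Solving, x = 2.050 × 10^-3 mol, y = 3.064 × 10^-3 mol
mass of NaCl = 2.050 × 10^-3 × 58.44 = 0.1198 g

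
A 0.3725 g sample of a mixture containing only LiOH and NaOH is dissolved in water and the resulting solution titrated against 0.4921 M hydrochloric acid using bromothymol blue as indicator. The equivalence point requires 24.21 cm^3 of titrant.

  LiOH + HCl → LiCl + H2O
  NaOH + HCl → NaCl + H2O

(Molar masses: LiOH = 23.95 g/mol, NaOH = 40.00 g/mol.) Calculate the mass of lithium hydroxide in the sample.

n(HCl) = 0.02421 × 0.4921 = 0.01191 mol
Let x = n(LiOH), y = n(NaOH).
Titrant: 1x + 1y = 0.01191;  mass: 23.95x + 40.00y = 0.3725
Solving, x = 6.483 × 10^-3 mol, y = 5.431 × 10^-3 mol
mass of LiOH = 6.483 × 10^-3 × 23.95 = 0.1553 g

0.1553 g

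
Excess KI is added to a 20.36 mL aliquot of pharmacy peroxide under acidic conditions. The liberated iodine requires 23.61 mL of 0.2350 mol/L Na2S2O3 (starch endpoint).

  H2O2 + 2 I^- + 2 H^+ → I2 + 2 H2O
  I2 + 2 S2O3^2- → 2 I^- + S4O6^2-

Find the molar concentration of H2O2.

n(S2O3^2-) = 0.02361 × 0.2350 = 5.548 × 10^-3 mol
n(I2) = n(S2O3^2-)/2 = 2.774 × 10^-3 mol
n(H2O2) in the aliquot = 2.774 × 10^-3 mol (1:1 ratio)
[H2O2] = 2.774 × 10^-3 / 0.02036 = 0.1363 mol/L

0.1363 mol/L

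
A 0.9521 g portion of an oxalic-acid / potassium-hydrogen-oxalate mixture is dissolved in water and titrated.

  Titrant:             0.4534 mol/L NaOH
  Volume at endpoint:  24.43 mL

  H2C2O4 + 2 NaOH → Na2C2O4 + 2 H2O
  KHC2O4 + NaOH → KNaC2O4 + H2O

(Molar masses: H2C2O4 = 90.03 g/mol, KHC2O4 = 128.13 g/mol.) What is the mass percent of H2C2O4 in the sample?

n(NaOH) = 0.02443 × 0.4534 = 0.01108 mol
Let x = n(H2C2O4), y = n(KHC2O4).
Titrant: 2x + 1y = 0.01108;  mass: 90.03x + 128.13y = 0.9521
Solving, x = 2.810 × 10^-3 mol, y = 5.456 × 10^-3 mol
mass of H2C2O4 = 2.810 × 10^-3 × 90.03 = 0.2530 g
% H2C2O4 = 0.2530 / 0.9521 × 100 = 26.57 %

26.57 %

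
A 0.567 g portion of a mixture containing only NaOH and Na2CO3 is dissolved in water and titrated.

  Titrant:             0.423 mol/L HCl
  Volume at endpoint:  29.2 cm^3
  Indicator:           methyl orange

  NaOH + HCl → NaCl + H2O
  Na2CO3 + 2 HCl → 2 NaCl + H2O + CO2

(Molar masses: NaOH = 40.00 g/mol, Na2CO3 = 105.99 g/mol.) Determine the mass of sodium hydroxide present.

n(HCl) = 0.0292 × 0.423 = 0.0124 mol
Let x = n(NaOH), y = n(Na2CO3).
Titrant: 1x + 2y = 0.0124;  mass: 40.00x + 105.99y = 0.567
Solving, x = 6.74 × 10^-3 mol, y = 2.81 × 10^-3 mol
mass of NaOH = 6.74 × 10^-3 × 40.00 = 0.270 g

0.270 g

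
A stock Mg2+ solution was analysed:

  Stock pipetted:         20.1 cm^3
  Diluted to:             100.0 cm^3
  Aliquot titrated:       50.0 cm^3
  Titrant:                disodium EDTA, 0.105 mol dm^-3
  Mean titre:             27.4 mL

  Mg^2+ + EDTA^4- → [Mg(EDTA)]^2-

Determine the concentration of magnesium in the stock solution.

0.286 mol/L

n(EDTA) = 0.0274 × 0.105 = 2.88 × 10^-3 mol
n(Mg2+) in the aliquot = 2.88 × 10^-3 mol (1:1 ratio)
[Mg2+]_dilute = 2.88 × 10^-3 / 0.0500 = 0.0575 mol/L
Dilution factor = 100.0 / 20.1 = 4.975
[Mg2+]_stock = 0.0575 × 4.975 = 0.286 mol/L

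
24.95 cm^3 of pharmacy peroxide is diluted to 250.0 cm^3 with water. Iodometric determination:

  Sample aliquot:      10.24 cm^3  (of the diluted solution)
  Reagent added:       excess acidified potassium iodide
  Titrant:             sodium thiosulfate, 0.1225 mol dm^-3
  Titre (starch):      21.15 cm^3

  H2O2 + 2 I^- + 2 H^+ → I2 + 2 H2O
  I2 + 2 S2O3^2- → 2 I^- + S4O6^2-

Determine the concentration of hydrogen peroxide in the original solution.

n(S2O3^2-) = 0.02115 × 0.1225 = 2.591 × 10^-3 mol
n(I2) = n(S2O3^2-)/2 = 1.295 × 10^-3 mol
n(H2O2) in the aliquot = 1.295 × 10^-3 mol (1:1 ratio)
[H2O2]_dilute = 1.295 × 10^-3 / 0.01024 = 0.1265 mol/L
[H2O2]_original = 0.1265 × 250.0/24.95 = 1.268 mol/L

1.268 mol/L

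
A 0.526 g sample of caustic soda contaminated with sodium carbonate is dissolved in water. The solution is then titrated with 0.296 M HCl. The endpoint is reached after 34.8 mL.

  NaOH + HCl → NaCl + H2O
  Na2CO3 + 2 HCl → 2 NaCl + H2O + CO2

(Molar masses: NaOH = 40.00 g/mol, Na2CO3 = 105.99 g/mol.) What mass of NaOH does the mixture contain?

0.0612 g

n(HCl) = 0.0348 × 0.296 = 0.0103 mol
Let x = n(NaOH), y = n(Na2CO3).
Titrant: 1x + 2y = 0.0103;  mass: 40.00x + 105.99y = 0.526
Solving, x = 1.53 × 10^-3 mol, y = 4.39 × 10^-3 mol
mass of NaOH = 1.53 × 10^-3 × 40.00 = 0.0612 g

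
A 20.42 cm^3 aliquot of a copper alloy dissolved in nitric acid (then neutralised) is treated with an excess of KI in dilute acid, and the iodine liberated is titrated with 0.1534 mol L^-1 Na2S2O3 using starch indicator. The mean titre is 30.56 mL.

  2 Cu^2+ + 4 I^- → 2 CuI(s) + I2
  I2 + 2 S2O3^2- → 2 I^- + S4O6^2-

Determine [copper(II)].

0.2296 mol/L

n(S2O3^2-) = 0.03056 × 0.1534 = 4.688 × 10^-3 mol
n(I2) = n(S2O3^2-)/2 = 2.344 × 10^-3 mol
From the 2:1 ratio, n(Cu2+) in the aliquot = 2/1 × 2.344 × 10^-3 = 4.688 × 10^-3 mol
[Cu2+] = 4.688 × 10^-3 / 0.02042 = 0.2296 mol/L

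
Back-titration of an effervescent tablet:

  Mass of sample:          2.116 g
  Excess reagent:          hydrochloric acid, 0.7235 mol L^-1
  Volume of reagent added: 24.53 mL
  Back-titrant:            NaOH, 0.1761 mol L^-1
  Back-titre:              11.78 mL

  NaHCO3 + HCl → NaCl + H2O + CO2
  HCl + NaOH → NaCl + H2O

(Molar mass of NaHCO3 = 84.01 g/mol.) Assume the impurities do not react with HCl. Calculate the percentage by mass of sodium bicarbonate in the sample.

62.23 %

n(HCl) added = 0.02453 × 0.7235 = 0.01775 mol
n(NaOH) used in back-titration = 0.01178 × 0.1761 = 2.074 × 10^-3 mol
n(HCl) left over = 2.074 × 10^-3 mol (1:1 ratio)
n(HCl) consumed by analyte = 0.01775 − 2.074 × 10^-3 = 0.01567 mol
n(NaHCO3) = 0.01567 mol (1:1 ratio)
mass of NaHCO3 = 0.01567 × 84.01 = 1.317 g
% NaHCO3 = 1.317 / 2.116 × 100 = 62.23 %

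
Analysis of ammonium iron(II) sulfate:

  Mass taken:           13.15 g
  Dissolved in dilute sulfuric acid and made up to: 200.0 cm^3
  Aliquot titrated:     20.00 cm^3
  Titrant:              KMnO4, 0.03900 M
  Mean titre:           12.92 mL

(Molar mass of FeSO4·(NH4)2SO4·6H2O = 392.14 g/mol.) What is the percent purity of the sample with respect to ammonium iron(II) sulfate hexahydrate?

75.13 %

MnO4^- + 5 Fe^2+ + 8 H^+ → Mn^2+ + 5 Fe^3+ + 4 H2O
n(KMnO4) per titration = 0.01292 × 0.03900 = 5.039 × 10^-4 mol
From the 5:1 ratio, n(FeSO4·(NH4)2SO4·6H2O) in each aliquot = 5/1 × 5.039 × 10^-4 = 2.519 × 10^-3 mol
n(FeSO4·(NH4)2SO4·6H2O) in the whole flask = 2.519 × 10^-3 × 200.0/20.00 = 0.02519 mol
mass of FeSO4·(NH4)2SO4·6H2O = 0.02519 × 392.14 = 9.880 g
% FeSO4·(NH4)2SO4·6H2O = 9.880 / 13.15 × 100 = 75.13 %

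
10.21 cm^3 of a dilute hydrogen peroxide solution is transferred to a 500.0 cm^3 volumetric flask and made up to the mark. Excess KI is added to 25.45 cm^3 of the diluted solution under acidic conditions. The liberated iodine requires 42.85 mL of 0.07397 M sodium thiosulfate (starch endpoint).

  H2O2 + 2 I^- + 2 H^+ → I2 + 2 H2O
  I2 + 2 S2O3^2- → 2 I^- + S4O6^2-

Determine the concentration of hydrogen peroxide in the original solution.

n(S2O3^2-) = 0.04285 × 0.07397 = 3.170 × 10^-3 mol
n(I2) = n(S2O3^2-)/2 = 1.585 × 10^-3 mol
n(H2O2) in the aliquot = 1.585 × 10^-3 mol (1:1 ratio)
[H2O2]_dilute = 1.585 × 10^-3 / 0.02545 = 0.06227 mol/L
[H2O2]_original = 0.06227 × 500.0/10.21 = 3.050 mol/L

3.050 M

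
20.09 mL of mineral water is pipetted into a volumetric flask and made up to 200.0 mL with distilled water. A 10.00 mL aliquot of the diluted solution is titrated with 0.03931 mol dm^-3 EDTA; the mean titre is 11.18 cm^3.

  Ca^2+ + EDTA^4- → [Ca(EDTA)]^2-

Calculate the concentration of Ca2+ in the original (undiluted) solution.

n(EDTA) = 0.01118 × 0.03931 = 4.395 × 10^-4 mol
n(Ca2+) in the aliquot = 4.395 × 10^-4 mol (1:1 ratio)
[Ca2+]_dilute = 4.395 × 10^-4 / 0.01000 = 0.04395 mol/L
Dilution factor = 200.0 / 20.09 = 9.955
[Ca2+]_stock = 0.04395 × 9.955 = 0.4375 mol/L

0.4375 mol/L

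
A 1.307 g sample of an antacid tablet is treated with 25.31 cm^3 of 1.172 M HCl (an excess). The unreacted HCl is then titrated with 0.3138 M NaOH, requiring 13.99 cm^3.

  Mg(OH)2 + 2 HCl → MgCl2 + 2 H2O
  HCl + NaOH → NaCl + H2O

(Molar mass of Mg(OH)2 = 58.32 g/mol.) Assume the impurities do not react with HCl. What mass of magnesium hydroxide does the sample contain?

n(HCl) added = 0.02531 × 1.172 = 0.02966 mol
n(NaOH) used in back-titration = 0.01399 × 0.3138 = 4.390 × 10^-3 mol
n(HCl) left over = 4.390 × 10^-3 mol (1:1 ratio)
n(HCl) consumed by analyte = 0.02966 − 4.390 × 10^-3 = 0.02527 mol
From the 1:2 ratio, n(Mg(OH)2) = 1/2 × 0.02527 = 0.01264 mol
mass of Mg(OH)2 = 0.01264 × 58.32 = 0.7370 g

0.7370 g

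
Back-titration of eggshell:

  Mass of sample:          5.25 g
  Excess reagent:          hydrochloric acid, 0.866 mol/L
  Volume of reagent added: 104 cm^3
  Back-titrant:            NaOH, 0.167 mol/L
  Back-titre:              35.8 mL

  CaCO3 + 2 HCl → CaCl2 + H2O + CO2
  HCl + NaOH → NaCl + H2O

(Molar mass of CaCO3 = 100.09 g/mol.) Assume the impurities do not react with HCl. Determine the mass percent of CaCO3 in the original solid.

n(HCl) added = 0.104 × 0.866 = 0.0901 mol
n(NaOH) used in back-titration = 0.0358 × 0.167 = 5.98 × 10^-3 mol
n(HCl) left over = 5.98 × 10^-3 mol (1:1 ratio)
n(HCl) consumed by analyte = 0.0901 − 5.98 × 10^-3 = 0.0841 mol
From the 1:2 ratio, n(CaCO3) = 1/2 × 0.0841 = 0.0420 mol
mass of CaCO3 = 0.0420 × 100.09 = 4.21 g
% CaCO3 = 4.21 / 5.25 × 100 = 80.2 %

80.2 %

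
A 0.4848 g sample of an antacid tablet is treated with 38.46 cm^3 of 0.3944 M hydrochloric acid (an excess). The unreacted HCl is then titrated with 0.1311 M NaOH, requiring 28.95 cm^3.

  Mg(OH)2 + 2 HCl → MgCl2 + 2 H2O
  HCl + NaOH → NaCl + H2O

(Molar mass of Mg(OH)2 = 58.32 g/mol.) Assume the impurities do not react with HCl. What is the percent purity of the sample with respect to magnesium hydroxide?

68.41 %

n(HCl) added = 0.03846 × 0.3944 = 0.01517 mol
n(NaOH) used in back-titration = 0.02895 × 0.1311 = 3.795 × 10^-3 mol
n(HCl) left over = 3.795 × 10^-3 mol (1:1 ratio)
n(HCl) consumed by analyte = 0.01517 − 3.795 × 10^-3 = 0.01137 mol
From the 1:2 ratio, n(Mg(OH)2) = 1/2 × 0.01137 = 5.687 × 10^-3 mol
mass of Mg(OH)2 = 5.687 × 10^-3 × 58.32 = 0.3316 g
% Mg(OH)2 = 0.3316 / 0.4848 × 100 = 68.41 %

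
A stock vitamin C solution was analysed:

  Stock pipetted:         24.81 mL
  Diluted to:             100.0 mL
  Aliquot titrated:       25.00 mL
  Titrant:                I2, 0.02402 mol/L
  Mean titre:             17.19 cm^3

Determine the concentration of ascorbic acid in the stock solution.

C6H8O6 + I2 → C6H6O6 + 2 HI
n(I2) = 0.01719 × 0.02402 = 4.129 × 10^-4 mol
n(C6H8O6) in the aliquot = 4.129 × 10^-4 mol (1:1 ratio)
[C6H8O6]_dilute = 4.129 × 10^-4 / 0.02500 = 0.01652 mol/L
Dilution factor = 100.0 / 24.81 = 4.031
[C6H8O6]_stock = 0.01652 × 4.031 = 0.06657 mol/L

0.06657 mol/L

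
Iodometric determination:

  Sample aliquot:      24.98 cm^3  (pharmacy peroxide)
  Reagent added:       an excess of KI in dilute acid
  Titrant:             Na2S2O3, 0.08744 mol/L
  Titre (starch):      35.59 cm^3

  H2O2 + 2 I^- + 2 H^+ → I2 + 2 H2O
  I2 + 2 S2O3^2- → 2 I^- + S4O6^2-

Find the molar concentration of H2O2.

n(S2O3^2-) = 0.03559 × 0.08744 = 3.112 × 10^-3 mol
n(I2) = n(S2O3^2-)/2 = 1.556 × 10^-3 mol
n(H2O2) in the aliquot = 1.556 × 10^-3 mol (1:1 ratio)
[H2O2] = 1.556 × 10^-3 / 0.02498 = 0.06229 mol/L

0.06229 mol/L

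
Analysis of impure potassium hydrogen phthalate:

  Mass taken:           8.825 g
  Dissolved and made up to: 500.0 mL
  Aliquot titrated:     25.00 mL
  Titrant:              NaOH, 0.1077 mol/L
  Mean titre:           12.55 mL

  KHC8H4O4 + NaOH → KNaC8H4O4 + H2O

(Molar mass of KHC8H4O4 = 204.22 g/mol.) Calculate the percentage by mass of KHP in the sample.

62.56 %

n(NaOH) per titration = 0.01255 × 0.1077 = 1.352 × 10^-3 mol
n(KHC8H4O4) in each aliquot = 1.352 × 10^-3 mol (1:1 ratio)
n(KHC8H4O4) in the whole flask = 1.352 × 10^-3 × 500.0/25.00 = 0.02703 mol
mass of KHC8H4O4 = 0.02703 × 204.22 = 5.521 g
% KHC8H4O4 = 5.521 / 8.825 × 100 = 62.56 %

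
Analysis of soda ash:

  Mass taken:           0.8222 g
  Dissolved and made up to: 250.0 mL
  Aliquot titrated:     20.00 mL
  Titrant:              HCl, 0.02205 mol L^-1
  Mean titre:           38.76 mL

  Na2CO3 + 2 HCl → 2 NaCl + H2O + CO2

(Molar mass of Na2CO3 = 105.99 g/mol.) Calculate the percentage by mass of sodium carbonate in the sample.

68.86 %

n(HCl) per titration = 0.03876 × 0.02205 = 8.547 × 10^-4 mol
From the 1:2 ratio, n(Na2CO3) in each aliquot = 1/2 × 8.547 × 10^-4 = 4.273 × 10^-4 mol
n(Na2CO3) in the whole flask = 4.273 × 10^-4 × 250.0/20.00 = 5.342 × 10^-3 mol
mass of Na2CO3 = 5.342 × 10^-3 × 105.99 = 0.5662 g
% Na2CO3 = 0.5662 / 0.8222 × 100 = 68.86 %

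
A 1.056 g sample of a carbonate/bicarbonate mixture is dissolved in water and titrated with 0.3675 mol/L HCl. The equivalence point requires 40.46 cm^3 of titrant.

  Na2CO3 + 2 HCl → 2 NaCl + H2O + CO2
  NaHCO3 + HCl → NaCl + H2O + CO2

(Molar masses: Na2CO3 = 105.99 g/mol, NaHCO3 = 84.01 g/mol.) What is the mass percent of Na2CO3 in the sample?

31.25 %

n(HCl) = 0.04046 × 0.3675 = 0.01487 mol
Let x = n(Na2CO3), y = n(NaHCO3).
Titrant: 2x + 1y = 0.01487;  mass: 105.99x + 84.01y = 1.056
Solving, x = 3.114 × 10^-3 mol, y = 8.641 × 10^-3 mol
mass of Na2CO3 = 3.114 × 10^-3 × 105.99 = 0.3300 g
% Na2CO3 = 0.3300 / 1.056 × 100 = 31.25 %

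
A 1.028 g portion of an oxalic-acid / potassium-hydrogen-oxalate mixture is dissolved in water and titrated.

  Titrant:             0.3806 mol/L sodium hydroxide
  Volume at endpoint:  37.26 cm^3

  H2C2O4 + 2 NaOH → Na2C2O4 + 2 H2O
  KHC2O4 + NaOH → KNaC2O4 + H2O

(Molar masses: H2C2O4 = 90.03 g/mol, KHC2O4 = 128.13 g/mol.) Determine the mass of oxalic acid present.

n(NaOH) = 0.03726 × 0.3806 = 0.01418 mol
Let x = n(H2C2O4), y = n(KHC2O4).
Titrant: 2x + 1y = 0.01418;  mass: 90.03x + 128.13y = 1.028
Solving, x = 4.747 × 10^-3 mol, y = 4.688 × 10^-3 mol
mass of H2C2O4 = 4.747 × 10^-3 × 90.03 = 0.4273 g

0.4273 g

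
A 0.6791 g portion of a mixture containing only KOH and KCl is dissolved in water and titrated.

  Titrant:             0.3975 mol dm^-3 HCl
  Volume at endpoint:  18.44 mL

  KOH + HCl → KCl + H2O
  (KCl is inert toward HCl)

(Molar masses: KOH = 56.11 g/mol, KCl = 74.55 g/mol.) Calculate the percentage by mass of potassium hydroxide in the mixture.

n(HCl) = 0.01844 × 0.3975 = 7.330 × 10^-3 mol
Let x = n(KOH), y = n(KCl).
Titrant: 1x = 7.330 × 10^-3;  mass: 56.11x + 74.55y = 0.6791
Solving, x = 7.330 × 10^-3 mol, y = 3.592 × 10^-3 mol
mass of KOH = 7.330 × 10^-3 × 56.11 = 0.4113 g
% KOH = 0.4113 / 0.6791 × 100 = 60.56 %

60.56 %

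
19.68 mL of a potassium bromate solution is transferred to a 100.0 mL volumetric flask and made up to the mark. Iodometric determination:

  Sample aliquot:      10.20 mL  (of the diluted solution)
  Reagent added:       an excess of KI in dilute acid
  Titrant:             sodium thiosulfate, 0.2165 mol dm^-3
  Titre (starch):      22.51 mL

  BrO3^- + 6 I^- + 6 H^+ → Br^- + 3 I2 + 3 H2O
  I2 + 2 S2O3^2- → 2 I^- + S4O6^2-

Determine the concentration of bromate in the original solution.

n(S2O3^2-) = 0.02251 × 0.2165 = 4.873 × 10^-3 mol
n(I2) = n(S2O3^2-)/2 = 2.437 × 10^-3 mol
From the 1:3 ratio, n(BrO3^-) in the aliquot = 1/3 × 2.437 × 10^-3 = 8.122 × 10^-4 mol
[BrO3^-]_dilute = 8.122 × 10^-4 / 0.01020 = 0.07963 mol/L
[BrO3^-]_original = 0.07963 × 100.0/19.68 = 0.4046 mol/L

0.4046 mol/L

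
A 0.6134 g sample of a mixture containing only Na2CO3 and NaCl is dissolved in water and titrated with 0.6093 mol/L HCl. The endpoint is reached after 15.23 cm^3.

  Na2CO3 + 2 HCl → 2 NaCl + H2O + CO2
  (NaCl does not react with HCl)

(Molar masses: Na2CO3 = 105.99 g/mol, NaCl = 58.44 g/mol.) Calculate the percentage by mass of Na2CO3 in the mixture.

80.17 %

n(HCl) = 0.01523 × 0.6093 = 9.280 × 10^-3 mol
Let x = n(Na2CO3), y = n(NaCl).
Titrant: 2x = 9.280 × 10^-3;  mass: 105.99x + 58.44y = 0.6134
Solving, x = 4.640 × 10^-3 mol, y = 2.081 × 10^-3 mol
mass of Na2CO3 = 4.640 × 10^-3 × 105.99 = 0.4918 g
% Na2CO3 = 0.4918 / 0.6134 × 100 = 80.17 %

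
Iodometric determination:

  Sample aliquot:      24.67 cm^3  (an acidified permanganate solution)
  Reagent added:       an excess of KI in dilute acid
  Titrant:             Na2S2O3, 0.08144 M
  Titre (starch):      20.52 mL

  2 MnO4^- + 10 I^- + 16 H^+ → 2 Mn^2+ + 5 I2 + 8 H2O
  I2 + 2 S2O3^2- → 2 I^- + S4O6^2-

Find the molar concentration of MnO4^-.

0.01355 M

n(S2O3^2-) = 0.02052 × 0.08144 = 1.671 × 10^-3 mol
n(I2) = n(S2O3^2-)/2 = 8.356 × 10^-4 mol
From the 2:5 ratio, n(MnO4^-) in the aliquot = 2/5 × 8.356 × 10^-4 = 3.342 × 10^-4 mol
[MnO4^-] = 3.342 × 10^-4 / 0.02467 = 0.01355 mol/L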